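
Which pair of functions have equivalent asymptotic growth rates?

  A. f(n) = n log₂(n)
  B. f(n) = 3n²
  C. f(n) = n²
B and C

Examining each function:
  A. n log₂(n) is O(n log n)
  B. 3n² is O(n²)
  C. n² is O(n²)

Functions B and C both have the same complexity class.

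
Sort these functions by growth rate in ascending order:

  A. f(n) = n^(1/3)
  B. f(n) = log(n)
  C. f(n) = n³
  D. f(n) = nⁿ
B < A < C < D

Comparing growth rates:
B = log(n) is O(log n)
A = n^(1/3) is O(n^(1/3))
C = n³ is O(n³)
D = nⁿ is O(nⁿ)

Therefore, the order from slowest to fastest is: B < A < C < D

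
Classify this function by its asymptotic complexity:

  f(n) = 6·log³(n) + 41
O(log³ n)

The dominant term in 6·log³(n) + 41 is 6·log³(n), which is Θ(log³ n).
Lower-order terms (41) are asymptotically negligible.
Constants are absorbed, so the tightest bound is O(log³ n).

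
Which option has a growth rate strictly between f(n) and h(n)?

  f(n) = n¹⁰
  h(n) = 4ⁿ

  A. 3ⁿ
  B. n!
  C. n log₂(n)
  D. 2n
A

We need g(n) with n¹⁰ = o(g(n)) and g(n) = o(4ⁿ), i.e. O(n¹⁰) ≺ g ≺ O(4ⁿ).
Check each option:
  A. 3ⁿ — O(3ⁿ) is strictly between O(n¹⁰) and O(4ⁿ) ✓
  B. n! — O(n!) does not grow strictly slower than h(n)
  C. n log₂(n) — O(n log n) does not grow strictly faster than f(n)
  D. 2n — O(n) does not grow strictly faster than f(n)

Only option A (3ⁿ) lies strictly between.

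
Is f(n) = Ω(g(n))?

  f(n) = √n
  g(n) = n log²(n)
False

f(n) = √n is O(√n), and g(n) = n log²(n) is O(n log² n).
Since O(√n) grows slower than O(n log² n), f(n) = Ω(g(n)) is false.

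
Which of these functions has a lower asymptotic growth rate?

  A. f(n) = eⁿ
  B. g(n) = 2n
B

f(n) = eⁿ is O(eⁿ), while g(n) = 2n is O(n).
Since O(n) grows slower than O(eⁿ), g(n) is dominated.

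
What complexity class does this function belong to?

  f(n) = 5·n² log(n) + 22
O(n² log n)

The dominant term in 5·n² log(n) + 22 is 5·n² log(n), which is Θ(n² log n).
Lower-order terms (22) are asymptotically negligible.
Constants are absorbed, so the tightest bound is O(n² log n).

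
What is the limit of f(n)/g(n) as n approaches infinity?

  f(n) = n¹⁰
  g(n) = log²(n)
∞

Since n¹⁰ (O(n¹⁰)) grows faster than log²(n) (O(log² n)),
the ratio f(n)/g(n) → ∞ as n → ∞.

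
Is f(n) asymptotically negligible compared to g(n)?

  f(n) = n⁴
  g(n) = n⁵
True

f(n) = n⁴ is O(n⁴), and g(n) = n⁵ is O(n⁵).
Since O(n⁴) grows strictly slower than O(n⁵), f(n) = o(g(n)) is true.
This means lim(n→∞) f(n)/g(n) = 0.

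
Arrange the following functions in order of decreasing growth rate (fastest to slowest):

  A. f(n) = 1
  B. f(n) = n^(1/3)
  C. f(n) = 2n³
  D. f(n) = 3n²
C > D > B > A

Comparing growth rates:
C = 2n³ is O(n³)
D = 3n² is O(n²)
B = n^(1/3) is O(n^(1/3))
A = 1 is O(1)

Therefore, the order from fastest to slowest is: C > D > B > A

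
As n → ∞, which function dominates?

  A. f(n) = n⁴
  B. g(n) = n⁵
B

f(n) = n⁴ is O(n⁴), while g(n) = n⁵ is O(n⁵).
Since O(n⁵) grows faster than O(n⁴), g(n) dominates.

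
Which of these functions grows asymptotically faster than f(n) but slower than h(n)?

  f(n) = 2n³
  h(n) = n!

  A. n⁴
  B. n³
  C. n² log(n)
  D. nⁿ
A

We need g(n) with 2n³ = o(g(n)) and g(n) = o(n!), i.e. O(n³) ≺ g ≺ O(n!).
Check each option:
  A. n⁴ — O(n⁴) is strictly between O(n³) and O(n!) ✓
  B. n³ — O(n³) does not grow strictly faster than f(n)
  C. n² log(n) — O(n² log n) does not grow strictly faster than f(n)
  D. nⁿ — O(nⁿ) does not grow strictly slower than h(n)

Only option A (n⁴) lies strictly between.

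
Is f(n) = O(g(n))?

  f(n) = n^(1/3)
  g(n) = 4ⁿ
True

f(n) = n^(1/3) is O(n^(1/3)), and g(n) = 4ⁿ is O(4ⁿ).
Since O(n^(1/3)) ⊆ O(4ⁿ) (f grows no faster than g), f(n) = O(g(n)) is true.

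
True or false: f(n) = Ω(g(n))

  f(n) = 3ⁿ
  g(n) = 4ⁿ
False

f(n) = 3ⁿ is O(3ⁿ), and g(n) = 4ⁿ is O(4ⁿ).
Since O(3ⁿ) grows slower than O(4ⁿ), f(n) = Ω(g(n)) is false.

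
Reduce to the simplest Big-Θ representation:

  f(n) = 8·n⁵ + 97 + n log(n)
Θ(n⁵)

Order the terms by growth rate: 97 ≺ n log(n) ≺ 8·n⁵.
The fastest-growing term 8·n⁵ dominates as n → ∞; dropping its constant factor gives Θ(n⁵).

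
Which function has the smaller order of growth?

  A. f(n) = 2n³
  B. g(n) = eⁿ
A

f(n) = 2n³ is O(n³), while g(n) = eⁿ is O(eⁿ).
Since O(n³) grows slower than O(eⁿ), f(n) is dominated.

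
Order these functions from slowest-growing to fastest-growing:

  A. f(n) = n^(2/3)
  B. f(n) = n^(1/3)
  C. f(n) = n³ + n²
B < A < C

Comparing growth rates:
B = n^(1/3) is O(n^(1/3))
A = n^(2/3) is O(n^(2/3))
C = n³ + n² is O(n³)

Therefore, the order from slowest to fastest is: B < A < C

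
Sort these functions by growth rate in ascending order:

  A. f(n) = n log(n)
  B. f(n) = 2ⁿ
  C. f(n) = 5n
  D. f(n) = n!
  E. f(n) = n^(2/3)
E < C < A < B < D

Comparing growth rates:
E = n^(2/3) is O(n^(2/3))
C = 5n is O(n)
A = n log(n) is O(n log n)
B = 2ⁿ is O(2ⁿ)
D = n! is O(n!)

Therefore, the order from slowest to fastest is: E < C < A < B < D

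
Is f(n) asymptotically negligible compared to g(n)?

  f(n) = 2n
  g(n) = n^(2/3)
False

f(n) = 2n is O(n), and g(n) = n^(2/3) is O(n^(2/3)).
Since O(n) grows faster than or equal to O(n^(2/3)), f(n) = o(g(n)) is false.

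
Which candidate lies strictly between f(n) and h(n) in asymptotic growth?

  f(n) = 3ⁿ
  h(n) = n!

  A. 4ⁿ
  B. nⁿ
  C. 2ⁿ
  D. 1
A

We need g(n) with 3ⁿ = o(g(n)) and g(n) = o(n!), i.e. O(3ⁿ) ≺ g ≺ O(n!).
Check each option:
  A. 4ⁿ — O(4ⁿ) is strictly between O(3ⁿ) and O(n!) ✓
  B. nⁿ — O(nⁿ) does not grow strictly slower than h(n)
  C. 2ⁿ — O(2ⁿ) does not grow strictly faster than f(n)
  D. 1 — O(1) does not grow strictly faster than f(n)

Only option A (4ⁿ) lies strictly between.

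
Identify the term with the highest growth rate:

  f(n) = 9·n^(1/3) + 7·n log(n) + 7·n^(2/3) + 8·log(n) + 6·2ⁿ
6·2ⁿ

Looking at each term:
  - 9·n^(1/3) is O(n^(1/3))
  - 7·n log(n) is O(n log n)
  - 7·n^(2/3) is O(n^(2/3))
  - 8·log(n) is O(log n)
  - 6·2ⁿ is O(2ⁿ)

The term 6·2ⁿ (O(2ⁿ)) grows fastest and dominates all others.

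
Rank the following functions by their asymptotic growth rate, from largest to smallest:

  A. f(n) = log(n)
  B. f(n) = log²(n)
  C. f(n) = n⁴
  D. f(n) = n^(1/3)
C > D > B > A

Comparing growth rates:
C = n⁴ is O(n⁴)
D = n^(1/3) is O(n^(1/3))
B = log²(n) is O(log² n)
A = log(n) is O(log n)

Therefore, the order from fastest to slowest is: C > D > B > A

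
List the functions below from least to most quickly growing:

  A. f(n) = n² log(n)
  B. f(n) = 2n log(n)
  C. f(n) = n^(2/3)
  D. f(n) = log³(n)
D < C < B < A

Comparing growth rates:
D = log³(n) is O(log³ n)
C = n^(2/3) is O(n^(2/3))
B = 2n log(n) is O(n log n)
A = n² log(n) is O(n² log n)

Therefore, the order from slowest to fastest is: D < C < B < A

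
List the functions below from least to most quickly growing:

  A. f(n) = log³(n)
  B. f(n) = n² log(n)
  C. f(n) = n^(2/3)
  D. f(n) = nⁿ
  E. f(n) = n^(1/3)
A < E < C < B < D

Comparing growth rates:
A = log³(n) is O(log³ n)
E = n^(1/3) is O(n^(1/3))
C = n^(2/3) is O(n^(2/3))
B = n² log(n) is O(n² log n)
D = nⁿ is O(nⁿ)

Therefore, the order from slowest to fastest is: A < E < C < B < D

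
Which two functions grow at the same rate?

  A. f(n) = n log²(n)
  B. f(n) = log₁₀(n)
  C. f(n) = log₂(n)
B and C

Examining each function:
  A. n log²(n) is O(n log² n)
  B. log₁₀(n) is O(log n)
  C. log₂(n) is O(log n)

Functions B and C both have the same complexity class.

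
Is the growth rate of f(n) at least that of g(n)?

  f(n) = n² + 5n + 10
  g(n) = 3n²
True

f(n) = n² + 5n + 10 and g(n) = 3n² are both O(n²).
Big-Ω permits equal growth rates (f ≥ c·g for some c > 0), so f(n) = Ω(g(n)) is true.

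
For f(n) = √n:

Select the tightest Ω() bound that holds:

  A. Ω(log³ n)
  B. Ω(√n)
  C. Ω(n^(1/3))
B

f(n) = √n is Ω(√n).
All listed options are valid Big-Ω bounds (lower bounds),
but Ω(√n) is the tightest (largest valid bound).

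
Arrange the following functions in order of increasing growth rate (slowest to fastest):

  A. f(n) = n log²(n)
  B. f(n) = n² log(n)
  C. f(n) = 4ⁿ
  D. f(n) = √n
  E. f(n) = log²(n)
E < D < A < B < C

Comparing growth rates:
E = log²(n) is O(log² n)
D = √n is O(√n)
A = n log²(n) is O(n log² n)
B = n² log(n) is O(n² log n)
C = 4ⁿ is O(4ⁿ)

Therefore, the order from slowest to fastest is: E < D < A < B < C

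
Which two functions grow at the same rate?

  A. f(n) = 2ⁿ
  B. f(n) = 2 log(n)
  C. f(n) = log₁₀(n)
B and C

Examining each function:
  A. 2ⁿ is O(2ⁿ)
  B. 2 log(n) is O(log n)
  C. log₁₀(n) is O(log n)

Functions B and C both have the same complexity class.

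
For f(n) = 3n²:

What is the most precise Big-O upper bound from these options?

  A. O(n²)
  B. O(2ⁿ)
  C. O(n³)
A

f(n) = 3n² is O(n²).
All listed options are valid Big-O bounds (upper bounds),
but O(n²) is the tightest (smallest valid bound).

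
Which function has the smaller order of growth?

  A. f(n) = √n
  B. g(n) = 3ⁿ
A

f(n) = √n is O(√n), while g(n) = 3ⁿ is O(3ⁿ).
Since O(√n) grows slower than O(3ⁿ), f(n) is dominated.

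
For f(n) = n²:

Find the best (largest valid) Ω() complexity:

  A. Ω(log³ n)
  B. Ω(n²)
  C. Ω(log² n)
B

f(n) = n² is Ω(n²).
All listed options are valid Big-Ω bounds (lower bounds),
but Ω(n²) is the tightest (largest valid bound).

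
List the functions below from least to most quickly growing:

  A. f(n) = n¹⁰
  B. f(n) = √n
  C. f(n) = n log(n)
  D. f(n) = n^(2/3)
B < D < C < A

Comparing growth rates:
B = √n is O(√n)
D = n^(2/3) is O(n^(2/3))
C = n log(n) is O(n log n)
A = n¹⁰ is O(n¹⁰)

Therefore, the order from slowest to fastest is: B < D < C < A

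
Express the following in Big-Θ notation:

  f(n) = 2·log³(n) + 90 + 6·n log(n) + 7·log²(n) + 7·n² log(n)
Θ(n² log n)

Order the terms by growth rate: 90 ≺ 7·log²(n) ≺ 2·log³(n) ≺ 6·n log(n) ≺ 7·n² log(n).
The fastest-growing term 7·n² log(n) dominates as n → ∞; dropping its constant factor gives Θ(n² log n).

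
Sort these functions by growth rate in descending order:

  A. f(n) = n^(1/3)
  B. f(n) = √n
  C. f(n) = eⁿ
C > B > A

Comparing growth rates:
C = eⁿ is O(eⁿ)
B = √n is O(√n)
A = n^(1/3) is O(n^(1/3))

Therefore, the order from fastest to slowest is: C > B > A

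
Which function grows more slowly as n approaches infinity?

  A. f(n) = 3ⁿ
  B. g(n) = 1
B

f(n) = 3ⁿ is O(3ⁿ), while g(n) = 1 is O(1).
Since O(1) grows slower than O(3ⁿ), g(n) is dominated.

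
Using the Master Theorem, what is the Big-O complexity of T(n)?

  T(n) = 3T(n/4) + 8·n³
Θ(n³)

Master Theorem: a = 3, b = 4, f(n) = 8·n³.
Compute the critical exponent d = log₄(3) = 0.792.
Compare f(n) = Θ(n³) against n^d:
  k = 3 > d = 0.792, so f(n) = Ω(n^(d+ε)) — Case 3.
  Regularity: a·(n/b)^3/n^3 = a/b^3 = 3/64 < 1 ✓.
  The top-level work dominates: T(n) = Θ(f(n)) = Θ(n³).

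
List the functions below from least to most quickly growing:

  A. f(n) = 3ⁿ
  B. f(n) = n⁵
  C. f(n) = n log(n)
C < B < A

Comparing growth rates:
C = n log(n) is O(n log n)
B = n⁵ is O(n⁵)
A = 3ⁿ is O(3ⁿ)

Therefore, the order from slowest to fastest is: C < B < A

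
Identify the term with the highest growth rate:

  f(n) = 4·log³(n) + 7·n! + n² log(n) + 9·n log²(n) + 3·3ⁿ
7·n!

Looking at each term:
  - 4·log³(n) is O(log³ n)
  - 7·n! is O(n!)
  - n² log(n) is O(n² log n)
  - 9·n log²(n) is O(n log² n)
  - 3·3ⁿ is O(3ⁿ)

The term 7·n! (O(n!)) grows fastest and dominates all others.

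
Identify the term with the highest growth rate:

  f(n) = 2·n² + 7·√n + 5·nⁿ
5·nⁿ

Looking at each term:
  - 2·n² is O(n²)
  - 7·√n is O(√n)
  - 5·nⁿ is O(nⁿ)

The term 5·nⁿ (O(nⁿ)) grows fastest and dominates all others.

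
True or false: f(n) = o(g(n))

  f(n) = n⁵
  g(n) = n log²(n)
False

f(n) = n⁵ is O(n⁵), and g(n) = n log²(n) is O(n log² n).
Since O(n⁵) grows faster than or equal to O(n log² n), f(n) = o(g(n)) is false.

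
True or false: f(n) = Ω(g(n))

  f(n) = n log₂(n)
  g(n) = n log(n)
True

f(n) = n log₂(n) and g(n) = n log(n) are both O(n log n).
Big-Ω permits equal growth rates (f ≥ c·g for some c > 0), so f(n) = Ω(g(n)) is true.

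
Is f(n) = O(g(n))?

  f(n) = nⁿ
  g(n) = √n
False

f(n) = nⁿ is O(nⁿ), and g(n) = √n is O(√n).
Since O(nⁿ) grows faster than O(√n), f(n) = O(g(n)) is false.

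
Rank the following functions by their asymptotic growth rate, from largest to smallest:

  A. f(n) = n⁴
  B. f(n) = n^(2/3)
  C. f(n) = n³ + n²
A > C > B

Comparing growth rates:
A = n⁴ is O(n⁴)
C = n³ + n² is O(n³)
B = n^(2/3) is O(n^(2/3))

Therefore, the order from fastest to slowest is: A > C > B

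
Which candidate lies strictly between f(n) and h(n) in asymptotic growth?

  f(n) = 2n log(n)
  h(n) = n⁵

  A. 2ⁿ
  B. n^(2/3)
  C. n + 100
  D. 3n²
D

We need g(n) with 2n log(n) = o(g(n)) and g(n) = o(n⁵), i.e. O(n log n) ≺ g ≺ O(n⁵).
Check each option:
  A. 2ⁿ — O(2ⁿ) does not grow strictly slower than h(n)
  B. n^(2/3) — O(n^(2/3)) does not grow strictly faster than f(n)
  C. n + 100 — O(n) does not grow strictly faster than f(n)
  D. 3n² — O(n²) is strictly between O(n log n) and O(n⁵) ✓

Only option D (3n²) lies strictly between.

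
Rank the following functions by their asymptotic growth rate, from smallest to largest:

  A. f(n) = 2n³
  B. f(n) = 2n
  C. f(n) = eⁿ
B < A < C

Comparing growth rates:
B = 2n is O(n)
A = 2n³ is O(n³)
C = eⁿ is O(eⁿ)

Therefore, the order from slowest to fastest is: B < A < C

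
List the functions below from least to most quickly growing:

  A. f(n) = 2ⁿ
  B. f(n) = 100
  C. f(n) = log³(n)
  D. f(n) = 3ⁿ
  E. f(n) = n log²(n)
B < C < E < A < D

Comparing growth rates:
B = 100 is O(1)
C = log³(n) is O(log³ n)
E = n log²(n) is O(n log² n)
A = 2ⁿ is O(2ⁿ)
D = 3ⁿ is O(3ⁿ)

Therefore, the order from slowest to fastest is: B < C < E < A < D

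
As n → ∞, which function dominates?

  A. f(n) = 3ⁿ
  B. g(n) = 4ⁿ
B

f(n) = 3ⁿ is O(3ⁿ), while g(n) = 4ⁿ is O(4ⁿ).
Since O(4ⁿ) grows faster than O(3ⁿ), g(n) dominates.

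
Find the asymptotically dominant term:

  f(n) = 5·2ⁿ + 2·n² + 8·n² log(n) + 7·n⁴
5·2ⁿ

Looking at each term:
  - 5·2ⁿ is O(2ⁿ)
  - 2·n² is O(n²)
  - 8·n² log(n) is O(n² log n)
  - 7·n⁴ is O(n⁴)

The term 5·2ⁿ (O(2ⁿ)) grows fastest and dominates all others.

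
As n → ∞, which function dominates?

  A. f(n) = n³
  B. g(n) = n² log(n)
A

f(n) = n³ is O(n³), while g(n) = n² log(n) is O(n² log n).
Since O(n³) grows faster than O(n² log n), f(n) dominates.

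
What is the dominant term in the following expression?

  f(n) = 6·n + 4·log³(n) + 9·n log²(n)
9·n log²(n)

Looking at each term:
  - 6·n is O(n)
  - 4·log³(n) is O(log³ n)
  - 9·n log²(n) is O(n log² n)

The term 9·n log²(n) (O(n log² n)) grows fastest and dominates all others.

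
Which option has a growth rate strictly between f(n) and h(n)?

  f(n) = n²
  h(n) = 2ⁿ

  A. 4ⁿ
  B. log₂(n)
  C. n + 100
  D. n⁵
D

We need g(n) with n² = o(g(n)) and g(n) = o(2ⁿ), i.e. O(n²) ≺ g ≺ O(2ⁿ).
Check each option:
  A. 4ⁿ — O(4ⁿ) does not grow strictly slower than h(n)
  B. log₂(n) — O(log n) does not grow strictly faster than f(n)
  C. n + 100 — O(n) does not grow strictly faster than f(n)
  D. n⁵ — O(n⁵) is strictly between O(n²) and O(2ⁿ) ✓

Only option D (n⁵) lies strictly between.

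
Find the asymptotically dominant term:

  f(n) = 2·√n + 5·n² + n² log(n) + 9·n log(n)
n² log(n)

Looking at each term:
  - 2·√n is O(√n)
  - 5·n² is O(n²)
  - n² log(n) is O(n² log n)
  - 9·n log(n) is O(n log n)

The term n² log(n) (O(n² log n)) grows fastest and dominates all others.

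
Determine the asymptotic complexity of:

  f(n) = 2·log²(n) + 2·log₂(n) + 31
O(log² n)

The dominant term in 2·log²(n) + 2·log₂(n) + 31 is 2·log²(n), which is Θ(log² n).
Lower-order terms (2·log₂(n), 31) are asymptotically negligible.
Constants are absorbed, so the tightest bound is O(log² n).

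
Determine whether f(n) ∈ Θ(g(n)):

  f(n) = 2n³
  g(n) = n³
True

f(n) = 2n³ and g(n) = n³ are both O(n³).
Since they have the same asymptotic growth rate, f(n) = Θ(g(n)) is true.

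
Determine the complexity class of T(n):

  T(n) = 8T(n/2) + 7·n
Θ(n³)

Master Theorem: a = 8, b = 2, f(n) = 7·n.
Compute the critical exponent d = log₂(8) = 3.
Compare f(n) = Θ(n) against n^d:
  k = 1 < d = 3, so f(n) = O(n^(d-ε)) — Case 1.
  The recursion cost dominates: T(n) = Θ(n^d) = Θ(n³).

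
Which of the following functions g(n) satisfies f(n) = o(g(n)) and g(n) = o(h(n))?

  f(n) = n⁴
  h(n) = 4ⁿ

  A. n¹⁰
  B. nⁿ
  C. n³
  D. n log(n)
A

We need g(n) with n⁴ = o(g(n)) and g(n) = o(4ⁿ), i.e. O(n⁴) ≺ g ≺ O(4ⁿ).
Check each option:
  A. n¹⁰ — O(n¹⁰) is strictly between O(n⁴) and O(4ⁿ) ✓
  B. nⁿ — O(nⁿ) does not grow strictly slower than h(n)
  C. n³ — O(n³) does not grow strictly faster than f(n)
  D. n log(n) — O(n log n) does not grow strictly faster than f(n)

Only option A (n¹⁰) lies strictly between.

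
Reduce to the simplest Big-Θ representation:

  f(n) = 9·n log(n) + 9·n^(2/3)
Θ(n log n)

Order the terms by growth rate: 9·n^(2/3) ≺ 9·n log(n).
The fastest-growing term 9·n log(n) dominates as n → ∞; dropping its constant factor gives Θ(n log n).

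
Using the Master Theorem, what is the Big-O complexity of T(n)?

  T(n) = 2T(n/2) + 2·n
Θ(n log n)

Master Theorem: a = 2, b = 2, f(n) = 2·n.
Compute the critical exponent d = log₂(2) = 1.
Compare f(n) = Θ(n) against n^d:
  k = 1 = d, so f(n) = Θ(n^d) — Case 2.
  Work is balanced across levels: T(n) = Θ(n^d log n) = Θ(n log n).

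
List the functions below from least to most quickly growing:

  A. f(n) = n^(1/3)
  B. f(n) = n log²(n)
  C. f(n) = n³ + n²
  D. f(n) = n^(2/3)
A < D < B < C

Comparing growth rates:
A = n^(1/3) is O(n^(1/3))
D = n^(2/3) is O(n^(2/3))
B = n log²(n) is O(n log² n)
C = n³ + n² is O(n³)

Therefore, the order from slowest to fastest is: A < D < B < C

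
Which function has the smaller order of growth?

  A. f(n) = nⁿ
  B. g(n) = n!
B

f(n) = nⁿ is O(nⁿ), while g(n) = n! is O(n!).
Since O(n!) grows slower than O(nⁿ), g(n) is dominated.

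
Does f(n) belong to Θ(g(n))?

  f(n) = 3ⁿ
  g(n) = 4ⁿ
False

f(n) = 3ⁿ is O(3ⁿ), and g(n) = 4ⁿ is O(4ⁿ).
Since they have different growth rates, f(n) = Θ(g(n)) is false.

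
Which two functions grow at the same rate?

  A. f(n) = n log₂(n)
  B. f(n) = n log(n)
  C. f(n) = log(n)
A and B

Examining each function:
  A. n log₂(n) is O(n log n)
  B. n log(n) is O(n log n)
  C. log(n) is O(log n)

Functions A and B both have the same complexity class.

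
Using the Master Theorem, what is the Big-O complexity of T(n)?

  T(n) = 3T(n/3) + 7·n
Θ(n log n)

Master Theorem: a = 3, b = 3, f(n) = 7·n.
Compute the critical exponent d = log₃(3) = 1.
Compare f(n) = Θ(n) against n^d:
  k = 1 = d, so f(n) = Θ(n^d) — Case 2.
  Work is balanced across levels: T(n) = Θ(n^d log n) = Θ(n log n).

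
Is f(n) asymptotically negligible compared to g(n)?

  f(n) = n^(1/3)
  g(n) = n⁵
True

f(n) = n^(1/3) is O(n^(1/3)), and g(n) = n⁵ is O(n⁵).
Since O(n^(1/3)) grows strictly slower than O(n⁵), f(n) = o(g(n)) is true.
This means lim(n→∞) f(n)/g(n) = 0.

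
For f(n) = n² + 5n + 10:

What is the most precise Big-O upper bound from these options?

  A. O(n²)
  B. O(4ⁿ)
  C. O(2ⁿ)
A

f(n) = n² + 5n + 10 is O(n²).
All listed options are valid Big-O bounds (upper bounds),
but O(n²) is the tightest (smallest valid bound).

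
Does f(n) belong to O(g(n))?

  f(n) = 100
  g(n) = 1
True

f(n) = 100 and g(n) = 1 are both O(1).
Big-O permits equal growth rates (f ≤ c·g for some c), so f(n) = O(g(n)) is true.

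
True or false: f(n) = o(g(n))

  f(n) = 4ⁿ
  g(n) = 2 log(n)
False

f(n) = 4ⁿ is O(4ⁿ), and g(n) = 2 log(n) is O(log n).
Since O(4ⁿ) grows faster than or equal to O(log n), f(n) = o(g(n)) is false.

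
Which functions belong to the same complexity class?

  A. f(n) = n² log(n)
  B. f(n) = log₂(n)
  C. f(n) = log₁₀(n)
B and C

Examining each function:
  A. n² log(n) is O(n² log n)
  B. log₂(n) is O(log n)
  C. log₁₀(n) is O(log n)

Functions B and C both have the same complexity class.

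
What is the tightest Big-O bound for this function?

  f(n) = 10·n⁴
O(n⁴)

The dominant term in 10·n⁴ is 10·n⁴, which is Θ(n⁴).
Constants are absorbed, so the tightest bound is O(n⁴).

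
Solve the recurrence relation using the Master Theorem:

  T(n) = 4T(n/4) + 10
Θ(n)

Master Theorem: a = 4, b = 4, f(n) = 10.
Compute the critical exponent d = log₄(4) = 1.
Compare f(n) = Θ(1) against n^d:
  k = 0 < d = 1, so f(n) = O(n^(d-ε)) — Case 1.
  The recursion cost dominates: T(n) = Θ(n^d) = Θ(n).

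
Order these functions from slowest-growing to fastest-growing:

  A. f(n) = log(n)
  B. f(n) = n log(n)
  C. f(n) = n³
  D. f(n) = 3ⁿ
A < B < C < D

Comparing growth rates:
A = log(n) is O(log n)
B = n log(n) is O(n log n)
C = n³ is O(n³)
D = 3ⁿ is O(3ⁿ)

Therefore, the order from slowest to fastest is: A < B < C < D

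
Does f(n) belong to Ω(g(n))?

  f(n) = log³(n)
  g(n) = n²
False

f(n) = log³(n) is O(log³ n), and g(n) = n² is O(n²).
Since O(log³ n) grows slower than O(n²), f(n) = Ω(g(n)) is false.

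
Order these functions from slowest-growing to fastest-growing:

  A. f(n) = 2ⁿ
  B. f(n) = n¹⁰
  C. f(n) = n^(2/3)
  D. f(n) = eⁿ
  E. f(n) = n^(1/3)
E < C < B < A < D

Comparing growth rates:
E = n^(1/3) is O(n^(1/3))
C = n^(2/3) is O(n^(2/3))
B = n¹⁰ is O(n¹⁰)
A = 2ⁿ is O(2ⁿ)
D = eⁿ is O(eⁿ)

Therefore, the order from slowest to fastest is: E < C < B < A < D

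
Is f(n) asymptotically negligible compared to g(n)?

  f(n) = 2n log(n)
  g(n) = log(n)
False

f(n) = 2n log(n) is O(n log n), and g(n) = log(n) is O(log n).
Since O(n log n) grows faster than or equal to O(log n), f(n) = o(g(n)) is false.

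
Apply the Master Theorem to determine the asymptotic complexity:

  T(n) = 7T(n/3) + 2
Θ(n^log₃(7))

Master Theorem: a = 7, b = 3, f(n) = 2.
Compute the critical exponent d = log₃(7) = 1.771.
Compare f(n) = Θ(1) against n^d:
  k = 0 < d = 1.771, so f(n) = O(n^(d-ε)) — Case 1.
  The recursion cost dominates: T(n) = Θ(n^d) = Θ(n^log₃(7)).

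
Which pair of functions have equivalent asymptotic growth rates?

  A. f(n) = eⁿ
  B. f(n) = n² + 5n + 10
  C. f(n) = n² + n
B and C

Examining each function:
  A. eⁿ is O(eⁿ)
  B. n² + 5n + 10 is O(n²)
  C. n² + n is O(n²)

Functions B and C both have the same complexity class.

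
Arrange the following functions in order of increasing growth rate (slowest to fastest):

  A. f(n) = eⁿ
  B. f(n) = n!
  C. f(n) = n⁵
C < A < B

Comparing growth rates:
C = n⁵ is O(n⁵)
A = eⁿ is O(eⁿ)
B = n! is O(n!)

Therefore, the order from slowest to fastest is: C < A < B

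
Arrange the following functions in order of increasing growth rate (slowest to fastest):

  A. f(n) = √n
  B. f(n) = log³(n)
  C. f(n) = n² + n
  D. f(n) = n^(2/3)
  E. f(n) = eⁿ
B < A < D < C < E

Comparing growth rates:
B = log³(n) is O(log³ n)
A = √n is O(√n)
D = n^(2/3) is O(n^(2/3))
C = n² + n is O(n²)
E = eⁿ is O(eⁿ)

Therefore, the order from slowest to fastest is: B < A < D < C < E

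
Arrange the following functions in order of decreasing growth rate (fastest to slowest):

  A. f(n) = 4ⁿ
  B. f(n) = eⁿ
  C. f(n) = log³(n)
A > B > C

Comparing growth rates:
A = 4ⁿ is O(4ⁿ)
B = eⁿ is O(eⁿ)
C = log³(n) is O(log³ n)

Therefore, the order from fastest to slowest is: A > B > C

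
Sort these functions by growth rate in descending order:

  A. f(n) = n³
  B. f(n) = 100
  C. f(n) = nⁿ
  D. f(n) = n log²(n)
C > A > D > B

Comparing growth rates:
C = nⁿ is O(nⁿ)
A = n³ is O(n³)
D = n log²(n) is O(n log² n)
B = 100 is O(1)

Therefore, the order from fastest to slowest is: C > A > D > B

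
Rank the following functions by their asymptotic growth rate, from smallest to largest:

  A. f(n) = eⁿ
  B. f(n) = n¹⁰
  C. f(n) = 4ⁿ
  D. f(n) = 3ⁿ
B < A < D < C

Comparing growth rates:
B = n¹⁰ is O(n¹⁰)
A = eⁿ is O(eⁿ)
D = 3ⁿ is O(3ⁿ)
C = 4ⁿ is O(4ⁿ)

Therefore, the order from slowest to fastest is: B < A < D < C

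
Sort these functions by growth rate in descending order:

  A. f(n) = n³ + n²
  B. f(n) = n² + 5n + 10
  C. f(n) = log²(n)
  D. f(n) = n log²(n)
A > B > D > C

Comparing growth rates:
A = n³ + n² is O(n³)
B = n² + 5n + 10 is O(n²)
D = n log²(n) is O(n log² n)
C = log²(n) is O(log² n)

Therefore, the order from fastest to slowest is: A > B > D > C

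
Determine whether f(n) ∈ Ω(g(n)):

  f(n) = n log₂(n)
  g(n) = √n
True

f(n) = n log₂(n) is O(n log n), and g(n) = √n is O(√n).
Since O(n log n) grows at least as fast as O(√n), f(n) = Ω(g(n)) is true.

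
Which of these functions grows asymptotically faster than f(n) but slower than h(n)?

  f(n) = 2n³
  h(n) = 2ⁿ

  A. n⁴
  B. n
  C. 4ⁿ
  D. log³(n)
A

We need g(n) with 2n³ = o(g(n)) and g(n) = o(2ⁿ), i.e. O(n³) ≺ g ≺ O(2ⁿ).
Check each option:
  A. n⁴ — O(n⁴) is strictly between O(n³) and O(2ⁿ) ✓
  B. n — O(n) does not grow strictly faster than f(n)
  C. 4ⁿ — O(4ⁿ) does not grow strictly slower than h(n)
  D. log³(n) — O(log³ n) does not grow strictly faster than f(n)

Only option A (n⁴) lies strictly between.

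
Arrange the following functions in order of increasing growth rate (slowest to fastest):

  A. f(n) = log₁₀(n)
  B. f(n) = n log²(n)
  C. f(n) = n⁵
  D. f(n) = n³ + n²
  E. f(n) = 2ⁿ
A < B < D < C < E

Comparing growth rates:
A = log₁₀(n) is O(log n)
B = n log²(n) is O(n log² n)
D = n³ + n² is O(n³)
C = n⁵ is O(n⁵)
E = 2ⁿ is O(2ⁿ)

Therefore, the order from slowest to fastest is: A < B < D < C < E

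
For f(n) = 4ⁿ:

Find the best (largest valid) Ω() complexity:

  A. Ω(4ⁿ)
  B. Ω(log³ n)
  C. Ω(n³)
A

f(n) = 4ⁿ is Ω(4ⁿ).
All listed options are valid Big-Ω bounds (lower bounds),
but Ω(4ⁿ) is the tightest (largest valid bound).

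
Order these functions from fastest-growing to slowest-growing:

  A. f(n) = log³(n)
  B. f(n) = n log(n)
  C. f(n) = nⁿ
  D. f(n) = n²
C > D > B > A

Comparing growth rates:
C = nⁿ is O(nⁿ)
D = n² is O(n²)
B = n log(n) is O(n log n)
A = log³(n) is O(log³ n)

Therefore, the order from fastest to slowest is: C > D > B > A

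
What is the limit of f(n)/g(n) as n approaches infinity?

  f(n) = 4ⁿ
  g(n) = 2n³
∞

Since 4ⁿ (O(4ⁿ)) grows faster than 2n³ (O(n³)),
the ratio f(n)/g(n) → ∞ as n → ∞.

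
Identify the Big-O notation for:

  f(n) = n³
O(n³)

The dominant term in n³ is n³, which is Θ(n³).
Constants are absorbed, so the tightest bound is O(n³).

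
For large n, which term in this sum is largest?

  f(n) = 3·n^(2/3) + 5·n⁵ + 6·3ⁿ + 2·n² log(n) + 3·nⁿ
3·nⁿ

Looking at each term:
  - 3·n^(2/3) is O(n^(2/3))
  - 5·n⁵ is O(n⁵)
  - 6·3ⁿ is O(3ⁿ)
  - 2·n² log(n) is O(n² log n)
  - 3·nⁿ is O(nⁿ)

The term 3·nⁿ (O(nⁿ)) grows fastest and dominates all others.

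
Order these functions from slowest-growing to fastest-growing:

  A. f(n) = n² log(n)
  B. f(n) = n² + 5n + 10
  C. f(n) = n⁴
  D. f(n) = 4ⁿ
B < A < C < D

Comparing growth rates:
B = n² + 5n + 10 is O(n²)
A = n² log(n) is O(n² log n)
C = n⁴ is O(n⁴)
D = 4ⁿ is O(4ⁿ)

Therefore, the order from slowest to fastest is: B < A < C < D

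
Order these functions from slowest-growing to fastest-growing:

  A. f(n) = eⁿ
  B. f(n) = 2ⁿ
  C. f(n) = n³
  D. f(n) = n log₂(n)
D < C < B < A

Comparing growth rates:
D = n log₂(n) is O(n log n)
C = n³ is O(n³)
B = 2ⁿ is O(2ⁿ)
A = eⁿ is O(eⁿ)

Therefore, the order from slowest to fastest is: D < C < B < A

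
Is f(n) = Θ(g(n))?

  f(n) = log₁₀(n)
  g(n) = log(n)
True

f(n) = log₁₀(n) and g(n) = log(n) are both O(log n).
Since they have the same asymptotic growth rate, f(n) = Θ(g(n)) is true.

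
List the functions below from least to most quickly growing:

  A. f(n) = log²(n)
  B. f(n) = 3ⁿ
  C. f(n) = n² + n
A < C < B

Comparing growth rates:
A = log²(n) is O(log² n)
C = n² + n is O(n²)
B = 3ⁿ is O(3ⁿ)

Therefore, the order from slowest to fastest is: A < C < B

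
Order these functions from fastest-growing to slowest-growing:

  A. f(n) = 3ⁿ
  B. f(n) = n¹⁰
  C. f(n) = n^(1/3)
A > B > C

Comparing growth rates:
A = 3ⁿ is O(3ⁿ)
B = n¹⁰ is O(n¹⁰)
C = n^(1/3) is O(n^(1/3))

Therefore, the order from fastest to slowest is: A > B > C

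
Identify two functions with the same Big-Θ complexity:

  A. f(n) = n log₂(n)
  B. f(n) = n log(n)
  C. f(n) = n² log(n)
A and B

Examining each function:
  A. n log₂(n) is O(n log n)
  B. n log(n) is O(n log n)
  C. n² log(n) is O(n² log n)

Functions A and B both have the same complexity class.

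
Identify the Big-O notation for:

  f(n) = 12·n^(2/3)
O(n^(2/3))

The dominant term in 12·n^(2/3) is 12·n^(2/3), which is Θ(n^(2/3)).
Constants are absorbed, so the tightest bound is O(n^(2/3)).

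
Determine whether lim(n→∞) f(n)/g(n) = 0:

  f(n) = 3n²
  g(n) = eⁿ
True

f(n) = 3n² is O(n²), and g(n) = eⁿ is O(eⁿ).
Since O(n²) grows strictly slower than O(eⁿ), f(n) = o(g(n)) is true.
This means lim(n→∞) f(n)/g(n) = 0.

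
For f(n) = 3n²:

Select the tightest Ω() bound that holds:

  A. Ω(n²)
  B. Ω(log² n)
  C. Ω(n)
A

f(n) = 3n² is Ω(n²).
All listed options are valid Big-Ω bounds (lower bounds),
but Ω(n²) is the tightest (largest valid bound).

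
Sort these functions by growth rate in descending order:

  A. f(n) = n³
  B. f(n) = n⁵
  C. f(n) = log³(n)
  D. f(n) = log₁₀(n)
B > A > C > D

Comparing growth rates:
B = n⁵ is O(n⁵)
A = n³ is O(n³)
C = log³(n) is O(log³ n)
D = log₁₀(n) is O(log n)

Therefore, the order from fastest to slowest is: B > A > C > D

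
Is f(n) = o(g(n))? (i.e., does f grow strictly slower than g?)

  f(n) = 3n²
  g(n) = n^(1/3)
False

f(n) = 3n² is O(n²), and g(n) = n^(1/3) is O(n^(1/3)).
Since O(n²) grows faster than or equal to O(n^(1/3)), f(n) = o(g(n)) is false.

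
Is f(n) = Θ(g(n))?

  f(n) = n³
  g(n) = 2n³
True

f(n) = n³ and g(n) = 2n³ are both O(n³).
Since they have the same asymptotic growth rate, f(n) = Θ(g(n)) is true.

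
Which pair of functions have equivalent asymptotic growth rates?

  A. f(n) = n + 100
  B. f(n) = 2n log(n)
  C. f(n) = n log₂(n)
B and C

Examining each function:
  A. n + 100 is O(n)
  B. 2n log(n) is O(n log n)
  C. n log₂(n) is O(n log n)

Functions B and C both have the same complexity class.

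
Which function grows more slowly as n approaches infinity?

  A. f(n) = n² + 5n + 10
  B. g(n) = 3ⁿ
A

f(n) = n² + 5n + 10 is O(n²), while g(n) = 3ⁿ is O(3ⁿ).
Since O(n²) grows slower than O(3ⁿ), f(n) is dominated.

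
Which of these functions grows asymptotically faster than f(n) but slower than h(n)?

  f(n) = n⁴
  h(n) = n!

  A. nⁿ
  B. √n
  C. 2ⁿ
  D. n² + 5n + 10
C

We need g(n) with n⁴ = o(g(n)) and g(n) = o(n!), i.e. O(n⁴) ≺ g ≺ O(n!).
Check each option:
  A. nⁿ — O(nⁿ) does not grow strictly slower than h(n)
  B. √n — O(√n) does not grow strictly faster than f(n)
  C. 2ⁿ — O(2ⁿ) is strictly between O(n⁴) and O(n!) ✓
  D. n² + 5n + 10 — O(n²) does not grow strictly faster than f(n)

Only option C (2ⁿ) lies strictly between.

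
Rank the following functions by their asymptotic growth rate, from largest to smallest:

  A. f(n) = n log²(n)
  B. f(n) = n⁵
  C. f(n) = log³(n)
B > A > C

Comparing growth rates:
B = n⁵ is O(n⁵)
A = n log²(n) is O(n log² n)
C = log³(n) is O(log³ n)

Therefore, the order from fastest to slowest is: B > A > C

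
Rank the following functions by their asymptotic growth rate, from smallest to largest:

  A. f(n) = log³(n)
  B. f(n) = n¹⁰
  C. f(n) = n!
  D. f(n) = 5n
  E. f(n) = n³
A < D < E < B < C

Comparing growth rates:
A = log³(n) is O(log³ n)
D = 5n is O(n)
E = n³ is O(n³)
B = n¹⁰ is O(n¹⁰)
C = n! is O(n!)

Therefore, the order from slowest to fastest is: A < D < E < B < C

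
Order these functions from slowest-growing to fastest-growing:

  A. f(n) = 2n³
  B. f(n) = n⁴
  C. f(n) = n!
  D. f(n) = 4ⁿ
A < B < D < C

Comparing growth rates:
A = 2n³ is O(n³)
B = n⁴ is O(n⁴)
D = 4ⁿ is O(4ⁿ)
C = n! is O(n!)

Therefore, the order from slowest to fastest is: A < B < D < C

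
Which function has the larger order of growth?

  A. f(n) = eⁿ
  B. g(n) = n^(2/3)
A

f(n) = eⁿ is O(eⁿ), while g(n) = n^(2/3) is O(n^(2/3)).
Since O(eⁿ) grows faster than O(n^(2/3)), f(n) dominates.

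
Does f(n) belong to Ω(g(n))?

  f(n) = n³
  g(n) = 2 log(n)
True

f(n) = n³ is O(n³), and g(n) = 2 log(n) is O(log n).
Since O(n³) grows at least as fast as O(log n), f(n) = Ω(g(n)) is true.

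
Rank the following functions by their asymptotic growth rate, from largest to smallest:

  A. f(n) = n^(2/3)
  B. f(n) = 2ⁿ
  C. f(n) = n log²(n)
B > C > A

Comparing growth rates:
B = 2ⁿ is O(2ⁿ)
C = n log²(n) is O(n log² n)
A = n^(2/3) is O(n^(2/3))

Therefore, the order from fastest to slowest is: B > C > A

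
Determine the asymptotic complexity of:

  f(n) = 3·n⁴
O(n⁴)

The dominant term in 3·n⁴ is 3·n⁴, which is Θ(n⁴).
Constants are absorbed, so the tightest bound is O(n⁴).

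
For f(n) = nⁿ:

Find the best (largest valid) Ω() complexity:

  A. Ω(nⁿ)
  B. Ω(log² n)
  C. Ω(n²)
A

f(n) = nⁿ is Ω(nⁿ).
All listed options are valid Big-Ω bounds (lower bounds),
but Ω(nⁿ) is the tightest (largest valid bound).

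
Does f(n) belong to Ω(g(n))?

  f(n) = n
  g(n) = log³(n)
True

f(n) = n is O(n), and g(n) = log³(n) is O(log³ n).
Since O(n) grows at least as fast as O(log³ n), f(n) = Ω(g(n)) is true.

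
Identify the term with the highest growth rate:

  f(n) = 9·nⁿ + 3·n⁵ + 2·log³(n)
9·nⁿ

Looking at each term:
  - 9·nⁿ is O(nⁿ)
  - 3·n⁵ is O(n⁵)
  - 2·log³(n) is O(log³ n)

The term 9·nⁿ (O(nⁿ)) grows fastest and dominates all others.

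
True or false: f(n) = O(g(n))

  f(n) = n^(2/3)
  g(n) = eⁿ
True

f(n) = n^(2/3) is O(n^(2/3)), and g(n) = eⁿ is O(eⁿ).
Since O(n^(2/3)) ⊆ O(eⁿ) (f grows no faster than g), f(n) = O(g(n)) is true.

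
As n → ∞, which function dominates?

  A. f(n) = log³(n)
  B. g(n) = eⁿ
B

f(n) = log³(n) is O(log³ n), while g(n) = eⁿ is O(eⁿ).
Since O(eⁿ) grows faster than O(log³ n), g(n) dominates.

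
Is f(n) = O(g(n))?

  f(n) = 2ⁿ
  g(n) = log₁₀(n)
False

f(n) = 2ⁿ is O(2ⁿ), and g(n) = log₁₀(n) is O(log n).
Since O(2ⁿ) grows faster than O(log n), f(n) = O(g(n)) is false.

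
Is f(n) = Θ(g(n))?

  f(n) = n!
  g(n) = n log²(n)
False

f(n) = n! is O(n!), and g(n) = n log²(n) is O(n log² n).
Since they have different growth rates, f(n) = Θ(g(n)) is false.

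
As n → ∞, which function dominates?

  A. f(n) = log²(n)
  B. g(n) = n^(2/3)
B

f(n) = log²(n) is O(log² n), while g(n) = n^(2/3) is O(n^(2/3)).
Since O(n^(2/3)) grows faster than O(log² n), g(n) dominates.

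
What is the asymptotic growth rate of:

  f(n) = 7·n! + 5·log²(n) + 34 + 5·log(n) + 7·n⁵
Θ(n!)

Order the terms by growth rate: 34 ≺ 5·log(n) ≺ 5·log²(n) ≺ 7·n⁵ ≺ 7·n!.
The fastest-growing term 7·n! dominates as n → ∞; dropping its constant factor gives Θ(n!).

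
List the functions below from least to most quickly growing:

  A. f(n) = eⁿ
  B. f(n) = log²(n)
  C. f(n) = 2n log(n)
B < C < A

Comparing growth rates:
B = log²(n) is O(log² n)
C = 2n log(n) is O(n log n)
A = eⁿ is O(eⁿ)

Therefore, the order from slowest to fastest is: B < C < A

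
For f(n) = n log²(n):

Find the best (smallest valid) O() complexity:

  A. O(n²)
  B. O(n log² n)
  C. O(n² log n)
B

f(n) = n log²(n) is O(n log² n).
All listed options are valid Big-O bounds (upper bounds),
but O(n log² n) is the tightest (smallest valid bound).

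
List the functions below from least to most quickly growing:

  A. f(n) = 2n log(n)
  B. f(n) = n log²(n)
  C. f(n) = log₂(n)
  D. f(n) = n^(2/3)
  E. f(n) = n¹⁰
C < D < A < B < E

Comparing growth rates:
C = log₂(n) is O(log n)
D = n^(2/3) is O(n^(2/3))
A = 2n log(n) is O(n log n)
B = n log²(n) is O(n log² n)
E = n¹⁰ is O(n¹⁰)

Therefore, the order from slowest to fastest is: C < D < A < B < E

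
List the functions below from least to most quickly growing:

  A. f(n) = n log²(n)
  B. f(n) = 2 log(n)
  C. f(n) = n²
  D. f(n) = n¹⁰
B < A < C < D

Comparing growth rates:
B = 2 log(n) is O(log n)
A = n log²(n) is O(n log² n)
C = n² is O(n²)
D = n¹⁰ is O(n¹⁰)

Therefore, the order from slowest to fastest is: B < A < C < D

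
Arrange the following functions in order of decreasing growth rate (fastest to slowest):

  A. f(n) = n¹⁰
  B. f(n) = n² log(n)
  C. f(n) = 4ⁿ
C > A > B

Comparing growth rates:
C = 4ⁿ is O(4ⁿ)
A = n¹⁰ is O(n¹⁰)
B = n² log(n) is O(n² log n)

Therefore, the order from fastest to slowest is: C > A > B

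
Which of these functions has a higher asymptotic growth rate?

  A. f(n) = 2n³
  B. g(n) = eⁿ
B

f(n) = 2n³ is O(n³), while g(n) = eⁿ is O(eⁿ).
Since O(eⁿ) grows faster than O(n³), g(n) dominates.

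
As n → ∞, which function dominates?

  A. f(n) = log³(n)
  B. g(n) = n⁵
B

f(n) = log³(n) is O(log³ n), while g(n) = n⁵ is O(n⁵).
Since O(n⁵) grows faster than O(log³ n), g(n) dominates.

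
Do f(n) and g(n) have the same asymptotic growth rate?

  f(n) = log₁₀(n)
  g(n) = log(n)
True

f(n) = log₁₀(n) and g(n) = log(n) are both O(log n).
Since they have the same asymptotic growth rate, f(n) = Θ(g(n)) is true.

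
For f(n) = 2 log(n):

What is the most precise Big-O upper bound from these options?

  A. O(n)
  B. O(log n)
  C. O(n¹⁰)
B

f(n) = 2 log(n) is O(log n).
All listed options are valid Big-O bounds (upper bounds),
but O(log n) is the tightest (smallest valid bound).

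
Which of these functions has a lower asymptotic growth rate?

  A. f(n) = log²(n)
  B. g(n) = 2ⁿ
A

f(n) = log²(n) is O(log² n), while g(n) = 2ⁿ is O(2ⁿ).
Since O(log² n) grows slower than O(2ⁿ), f(n) is dominated.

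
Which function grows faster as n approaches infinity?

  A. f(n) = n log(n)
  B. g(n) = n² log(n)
B

f(n) = n log(n) is O(n log n), while g(n) = n² log(n) is O(n² log n).
Since O(n² log n) grows faster than O(n log n), g(n) dominates.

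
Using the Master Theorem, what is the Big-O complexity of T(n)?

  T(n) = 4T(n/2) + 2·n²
Θ(n² log n)

Master Theorem: a = 4, b = 2, f(n) = 2·n².
Compute the critical exponent d = log₂(4) = 2.
Compare f(n) = Θ(n²) against n^d:
  k = 2 = d, so f(n) = Θ(n^d) — Case 2.
  Work is balanced across levels: T(n) = Θ(n^d log n) = Θ(n² log n).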